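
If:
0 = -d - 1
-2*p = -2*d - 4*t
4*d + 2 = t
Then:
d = -1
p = -5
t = -2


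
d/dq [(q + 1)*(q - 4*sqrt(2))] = 2*q - 4*sqrt(2) + 1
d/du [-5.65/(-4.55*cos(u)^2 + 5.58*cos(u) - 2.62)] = (51.415*cos(u) - 31.527)*sin(u)/(4.55*cos(u)^2 - 5.58*cos(u) + 2.62)^2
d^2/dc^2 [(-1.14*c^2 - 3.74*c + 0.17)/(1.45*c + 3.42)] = 11.140378/(3.048625*c^3 + 21.57165*c^2 + 50.87934*c + 40.001688)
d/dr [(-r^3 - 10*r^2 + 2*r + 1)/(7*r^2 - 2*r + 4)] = (-7*r^4 + 4*r^3 - 6*r^2 - 94*r + 10)/(49*r^4 - 28*r^3 + 60*r^2 - 16*r + 16)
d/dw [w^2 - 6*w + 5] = 2*w - 6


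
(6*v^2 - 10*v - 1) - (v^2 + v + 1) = 5*v^2 - 11*v - 2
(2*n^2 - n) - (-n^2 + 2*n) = 3*n^2 - 3*n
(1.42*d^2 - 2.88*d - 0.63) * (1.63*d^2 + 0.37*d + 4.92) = 2.3146*d^4 - 4.169*d^3 + 4.8939*d^2 - 14.4027*d - 3.0996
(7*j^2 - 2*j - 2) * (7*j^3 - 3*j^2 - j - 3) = 49*j^5 - 35*j^4 - 15*j^3 - 13*j^2 + 8*j + 6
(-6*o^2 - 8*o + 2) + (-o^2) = -7*o^2 - 8*o + 2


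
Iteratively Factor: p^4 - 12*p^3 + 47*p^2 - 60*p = (p - 5)*(p^3 - 7*p^2 + 12*p) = (p - 5)*(p - 3)*(p^2 - 4*p) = p*(p - 5)*(p - 3)*(p - 4)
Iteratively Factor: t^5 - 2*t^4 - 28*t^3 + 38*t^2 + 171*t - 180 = (t + 3)*(t^4 - 5*t^3 - 13*t^2 + 77*t - 60) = (t - 1)*(t + 3)*(t^3 - 4*t^2 - 17*t + 60) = (t - 1)*(t + 3)*(t + 4)*(t^2 - 8*t + 15) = (t - 3)*(t - 1)*(t + 3)*(t + 4)*(t - 5)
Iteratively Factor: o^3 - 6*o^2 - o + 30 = (o + 2)*(o^2 - 8*o + 15) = (o - 5)*(o + 2)*(o - 3)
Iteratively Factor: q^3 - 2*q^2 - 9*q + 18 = (q - 2)*(q^2 - 9) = (q - 2)*(q + 3)*(q - 3)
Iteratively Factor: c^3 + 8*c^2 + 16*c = (c + 4)*(c^2 + 4*c) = (c + 4)^2*(c)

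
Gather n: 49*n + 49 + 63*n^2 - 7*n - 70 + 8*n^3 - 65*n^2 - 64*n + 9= 8*n^3 - 2*n^2 - 22*n - 12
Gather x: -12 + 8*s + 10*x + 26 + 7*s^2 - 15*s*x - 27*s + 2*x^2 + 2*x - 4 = 7*s^2 - 19*s + 2*x^2 + x*(12 - 15*s) + 10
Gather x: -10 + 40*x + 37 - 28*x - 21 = 12*x + 6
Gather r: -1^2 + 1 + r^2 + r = r^2 + r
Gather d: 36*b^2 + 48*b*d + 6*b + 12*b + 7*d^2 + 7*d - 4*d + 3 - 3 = 36*b^2 + 18*b + 7*d^2 + d*(48*b + 3)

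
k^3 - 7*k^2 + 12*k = k*(k - 4)*(k - 3)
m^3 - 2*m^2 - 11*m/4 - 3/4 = (m - 3)*(m + 1/2)^2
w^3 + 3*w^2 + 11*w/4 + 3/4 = (w + 1/2)*(w + 1)*(w + 3/2)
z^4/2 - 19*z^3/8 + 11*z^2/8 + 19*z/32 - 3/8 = (z/2 + 1/4)*(z - 4)*(z - 3/4)*(z - 1/2)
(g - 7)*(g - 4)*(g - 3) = g^3 - 14*g^2 + 61*g - 84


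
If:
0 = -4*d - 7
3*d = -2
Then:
No Solution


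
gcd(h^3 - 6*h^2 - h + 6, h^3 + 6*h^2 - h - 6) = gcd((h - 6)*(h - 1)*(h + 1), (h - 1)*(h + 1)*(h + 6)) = h^2 - 1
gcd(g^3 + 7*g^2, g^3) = g^2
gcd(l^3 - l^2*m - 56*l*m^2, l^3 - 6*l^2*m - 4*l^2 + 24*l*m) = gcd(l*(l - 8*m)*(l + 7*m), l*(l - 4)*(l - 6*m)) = l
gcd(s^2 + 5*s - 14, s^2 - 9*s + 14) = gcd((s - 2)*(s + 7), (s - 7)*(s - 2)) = s - 2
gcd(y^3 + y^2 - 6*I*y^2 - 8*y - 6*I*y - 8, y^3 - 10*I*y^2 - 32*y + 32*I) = y^2 - 6*I*y - 8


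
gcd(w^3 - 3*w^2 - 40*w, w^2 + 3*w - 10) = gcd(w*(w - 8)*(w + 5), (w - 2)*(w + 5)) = w + 5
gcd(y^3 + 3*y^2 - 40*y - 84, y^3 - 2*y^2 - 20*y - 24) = y^2 - 4*y - 12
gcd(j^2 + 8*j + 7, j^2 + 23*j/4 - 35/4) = j + 7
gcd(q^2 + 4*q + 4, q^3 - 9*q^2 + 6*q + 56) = q + 2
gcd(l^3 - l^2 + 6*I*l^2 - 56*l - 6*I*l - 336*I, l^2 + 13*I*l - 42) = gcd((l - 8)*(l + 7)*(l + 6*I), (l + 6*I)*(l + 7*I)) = l + 6*I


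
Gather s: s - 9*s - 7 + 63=56 - 8*s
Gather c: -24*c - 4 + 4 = -24*c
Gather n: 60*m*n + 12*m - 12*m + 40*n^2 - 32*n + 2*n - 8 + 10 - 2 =40*n^2 + n*(60*m - 30)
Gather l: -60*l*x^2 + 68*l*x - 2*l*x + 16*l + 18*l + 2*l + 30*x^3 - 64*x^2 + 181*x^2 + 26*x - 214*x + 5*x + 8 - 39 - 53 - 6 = l*(-60*x^2 + 66*x + 36) + 30*x^3 + 117*x^2 - 183*x - 90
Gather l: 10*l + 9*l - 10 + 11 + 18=19*l + 19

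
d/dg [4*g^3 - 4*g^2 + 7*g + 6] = 12*g^2 - 8*g + 7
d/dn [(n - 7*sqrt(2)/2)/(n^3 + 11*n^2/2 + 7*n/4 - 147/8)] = 8*(-8*n^2 + 6*n + 42*sqrt(2)*n - 21 + 7*sqrt(2))/(32*n^5 + 240*n^4 + 240*n^3 - 1400*n^2 - 1470*n + 3087)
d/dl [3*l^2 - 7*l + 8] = 6*l - 7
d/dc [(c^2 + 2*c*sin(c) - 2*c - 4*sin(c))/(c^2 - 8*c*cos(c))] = 2*(-4*c^3*sin(c) + c^3*cos(c) + 7*c^2*sin(c) - 6*c^2*cos(c) - 7*c^2 + 4*c*sin(c) + 16*c - 8*sin(2*c))/(c^2*(c - 8*cos(c))^2)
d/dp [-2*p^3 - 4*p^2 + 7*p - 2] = -6*p^2 - 8*p + 7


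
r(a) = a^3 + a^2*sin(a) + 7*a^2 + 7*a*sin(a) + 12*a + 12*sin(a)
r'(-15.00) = 391.68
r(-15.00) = -2065.84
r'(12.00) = 797.89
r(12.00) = 2751.22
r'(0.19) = 29.29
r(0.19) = 5.06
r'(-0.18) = 18.99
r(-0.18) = -3.87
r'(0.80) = 44.00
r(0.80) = 27.68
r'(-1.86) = -7.50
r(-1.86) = -6.88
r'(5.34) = 203.74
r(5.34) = 352.91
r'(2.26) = 46.91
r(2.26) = 99.83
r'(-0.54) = 9.57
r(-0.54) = -8.97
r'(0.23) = 30.38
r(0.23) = 6.26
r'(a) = a^2*cos(a) + 3*a^2 + 2*a*sin(a) + 7*a*cos(a) + 14*a + 7*sin(a) + 12*cos(a) + 12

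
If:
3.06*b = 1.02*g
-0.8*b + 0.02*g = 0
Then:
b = 0.00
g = 0.00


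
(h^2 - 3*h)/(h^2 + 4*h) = (h - 3)/(h + 4)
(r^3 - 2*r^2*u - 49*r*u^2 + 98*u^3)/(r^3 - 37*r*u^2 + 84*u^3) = (r^2 - 9*r*u + 14*u^2)/(r^2 - 7*r*u + 12*u^2)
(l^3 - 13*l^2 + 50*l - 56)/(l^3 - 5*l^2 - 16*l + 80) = (l^2 - 9*l + 14)/(l^2 - l - 20)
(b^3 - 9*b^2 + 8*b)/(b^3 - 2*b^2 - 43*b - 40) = b*(b - 1)/(b^2 + 6*b + 5)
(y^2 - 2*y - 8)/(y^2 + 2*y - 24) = (y + 2)/(y + 6)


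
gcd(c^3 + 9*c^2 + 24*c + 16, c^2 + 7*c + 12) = c + 4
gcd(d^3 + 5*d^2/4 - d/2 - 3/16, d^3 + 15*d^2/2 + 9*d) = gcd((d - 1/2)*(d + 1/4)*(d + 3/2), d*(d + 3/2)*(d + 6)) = d + 3/2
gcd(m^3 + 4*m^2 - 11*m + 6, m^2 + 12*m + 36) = m + 6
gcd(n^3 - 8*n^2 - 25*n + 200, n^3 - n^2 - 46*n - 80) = n^2 - 3*n - 40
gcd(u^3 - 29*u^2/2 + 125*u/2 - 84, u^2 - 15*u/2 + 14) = u - 7/2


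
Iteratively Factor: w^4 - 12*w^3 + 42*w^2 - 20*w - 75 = (w - 5)*(w^3 - 7*w^2 + 7*w + 15) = (w - 5)*(w + 1)*(w^2 - 8*w + 15) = (w - 5)^2*(w + 1)*(w - 3)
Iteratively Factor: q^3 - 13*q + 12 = (q - 1)*(q^2 + q - 12) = (q - 3)*(q - 1)*(q + 4)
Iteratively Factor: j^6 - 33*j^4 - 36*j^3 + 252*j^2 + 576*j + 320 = (j + 1)*(j^5 - j^4 - 32*j^3 - 4*j^2 + 256*j + 320) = (j - 4)*(j + 1)*(j^4 + 3*j^3 - 20*j^2 - 84*j - 80) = (j - 4)*(j + 1)*(j + 2)*(j^3 + j^2 - 22*j - 40) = (j - 4)*(j + 1)*(j + 2)^2*(j^2 - j - 20) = (j - 4)*(j + 1)*(j + 2)^2*(j + 4)*(j - 5)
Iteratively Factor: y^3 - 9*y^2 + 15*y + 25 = (y - 5)*(y^2 - 4*y - 5) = (y - 5)*(y + 1)*(y - 5)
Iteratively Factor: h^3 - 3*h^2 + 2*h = (h)*(h^2 - 3*h + 2) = h*(h - 1)*(h - 2)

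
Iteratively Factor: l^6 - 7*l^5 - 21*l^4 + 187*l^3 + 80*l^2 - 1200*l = (l)*(l^5 - 7*l^4 - 21*l^3 + 187*l^2 + 80*l - 1200) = l*(l - 4)*(l^4 - 3*l^3 - 33*l^2 + 55*l + 300) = l*(l - 5)*(l - 4)*(l^3 + 2*l^2 - 23*l - 60) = l*(l - 5)^2*(l - 4)*(l^2 + 7*l + 12) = l*(l - 5)^2*(l - 4)*(l + 4)*(l + 3)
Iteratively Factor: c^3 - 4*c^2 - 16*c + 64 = (c + 4)*(c^2 - 8*c + 16) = (c - 4)*(c + 4)*(c - 4)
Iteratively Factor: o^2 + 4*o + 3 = (o + 3)*(o + 1)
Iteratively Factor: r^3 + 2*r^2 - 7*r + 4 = (r - 1)*(r^2 + 3*r - 4) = (r - 1)^2*(r + 4)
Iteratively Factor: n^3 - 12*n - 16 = (n + 2)*(n^2 - 2*n - 8) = (n - 4)*(n + 2)*(n + 2)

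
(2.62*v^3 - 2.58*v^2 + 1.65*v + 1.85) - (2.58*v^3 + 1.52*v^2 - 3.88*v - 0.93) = 0.04*v^3 - 4.1*v^2 + 5.53*v + 2.78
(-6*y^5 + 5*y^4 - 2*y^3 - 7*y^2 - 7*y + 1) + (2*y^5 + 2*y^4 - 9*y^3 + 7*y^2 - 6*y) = -4*y^5 + 7*y^4 - 11*y^3 - 13*y + 1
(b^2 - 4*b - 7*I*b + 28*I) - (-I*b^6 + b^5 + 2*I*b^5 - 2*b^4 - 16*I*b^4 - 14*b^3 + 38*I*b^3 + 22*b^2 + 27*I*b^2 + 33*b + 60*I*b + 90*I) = I*b^6 - b^5 - 2*I*b^5 + 2*b^4 + 16*I*b^4 + 14*b^3 - 38*I*b^3 - 21*b^2 - 27*I*b^2 - 37*b - 67*I*b - 62*I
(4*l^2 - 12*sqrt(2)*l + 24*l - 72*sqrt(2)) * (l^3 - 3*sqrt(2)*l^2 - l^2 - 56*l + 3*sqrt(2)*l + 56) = 4*l^5 - 24*sqrt(2)*l^4 + 20*l^4 - 176*l^3 - 120*sqrt(2)*l^3 - 760*l^2 + 816*sqrt(2)*l^2 + 912*l + 3360*sqrt(2)*l - 4032*sqrt(2)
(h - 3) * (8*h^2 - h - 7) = 8*h^3 - 25*h^2 - 4*h + 21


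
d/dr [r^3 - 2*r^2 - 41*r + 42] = 3*r^2 - 4*r - 41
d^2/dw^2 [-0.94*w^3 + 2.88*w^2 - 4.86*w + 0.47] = 5.76 - 5.64*w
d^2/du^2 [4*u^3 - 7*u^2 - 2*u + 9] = 24*u - 14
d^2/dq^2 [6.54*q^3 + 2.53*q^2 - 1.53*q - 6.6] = 39.24*q + 5.06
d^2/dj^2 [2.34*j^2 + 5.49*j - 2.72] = 4.68000000000000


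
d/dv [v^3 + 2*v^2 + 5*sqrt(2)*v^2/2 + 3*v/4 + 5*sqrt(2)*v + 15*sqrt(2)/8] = 3*v^2 + 4*v + 5*sqrt(2)*v + 3/4 + 5*sqrt(2)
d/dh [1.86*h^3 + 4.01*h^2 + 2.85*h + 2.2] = 5.58*h^2 + 8.02*h + 2.85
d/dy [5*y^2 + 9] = 10*y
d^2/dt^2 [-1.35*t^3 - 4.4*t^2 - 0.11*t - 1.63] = -8.1*t - 8.8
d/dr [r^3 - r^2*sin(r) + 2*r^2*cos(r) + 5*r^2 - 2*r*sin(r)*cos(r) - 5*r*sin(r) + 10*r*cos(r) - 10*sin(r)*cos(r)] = -2*r^2*sin(r) - r^2*cos(r) + 3*r^2 - 12*r*sin(r) - r*cos(r) - 2*r*cos(2*r) + 10*r - 5*sin(r) - sin(2*r) + 10*cos(r) - 10*cos(2*r)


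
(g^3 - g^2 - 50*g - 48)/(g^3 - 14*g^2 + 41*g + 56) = (g + 6)/(g - 7)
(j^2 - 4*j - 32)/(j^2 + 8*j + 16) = (j - 8)/(j + 4)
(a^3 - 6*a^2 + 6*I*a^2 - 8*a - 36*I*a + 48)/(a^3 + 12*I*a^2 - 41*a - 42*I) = (a^2 + a*(-6 + 4*I) - 24*I)/(a^2 + 10*I*a - 21)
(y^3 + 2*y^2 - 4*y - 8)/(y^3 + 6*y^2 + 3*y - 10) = (y^2 - 4)/(y^2 + 4*y - 5)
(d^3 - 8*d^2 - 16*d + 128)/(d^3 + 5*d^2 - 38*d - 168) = (d^2 - 12*d + 32)/(d^2 + d - 42)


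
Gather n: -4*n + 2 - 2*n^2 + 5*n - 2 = -2*n^2 + n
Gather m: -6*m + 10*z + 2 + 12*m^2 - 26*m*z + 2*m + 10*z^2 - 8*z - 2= 12*m^2 + m*(-26*z - 4) + 10*z^2 + 2*z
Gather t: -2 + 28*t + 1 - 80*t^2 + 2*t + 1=-80*t^2 + 30*t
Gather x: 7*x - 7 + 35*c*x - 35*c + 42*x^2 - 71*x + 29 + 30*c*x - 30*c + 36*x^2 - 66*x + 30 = -65*c + 78*x^2 + x*(65*c - 130) + 52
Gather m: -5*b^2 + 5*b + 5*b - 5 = -5*b^2 + 10*b - 5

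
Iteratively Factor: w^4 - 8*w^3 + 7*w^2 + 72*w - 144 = (w - 4)*(w^3 - 4*w^2 - 9*w + 36) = (w - 4)*(w - 3)*(w^2 - w - 12) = (w - 4)*(w - 3)*(w + 3)*(w - 4)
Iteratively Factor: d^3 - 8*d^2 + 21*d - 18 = (d - 2)*(d^2 - 6*d + 9) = (d - 3)*(d - 2)*(d - 3)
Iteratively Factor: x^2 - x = (x - 1)*(x)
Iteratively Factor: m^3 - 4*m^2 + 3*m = (m)*(m^2 - 4*m + 3) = m*(m - 3)*(m - 1)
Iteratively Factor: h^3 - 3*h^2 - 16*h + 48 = (h + 4)*(h^2 - 7*h + 12) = (h - 4)*(h + 4)*(h - 3)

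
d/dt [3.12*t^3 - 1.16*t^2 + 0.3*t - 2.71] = 9.36*t^2 - 2.32*t + 0.3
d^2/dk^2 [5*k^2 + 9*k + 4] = 10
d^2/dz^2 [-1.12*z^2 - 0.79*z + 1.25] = -2.24000000000000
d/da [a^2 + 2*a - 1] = 2*a + 2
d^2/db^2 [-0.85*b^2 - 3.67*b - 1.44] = -1.70000000000000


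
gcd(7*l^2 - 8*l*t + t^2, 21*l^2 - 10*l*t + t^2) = -7*l + t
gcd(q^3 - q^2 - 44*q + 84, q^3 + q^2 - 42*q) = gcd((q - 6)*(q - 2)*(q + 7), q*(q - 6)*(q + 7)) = q^2 + q - 42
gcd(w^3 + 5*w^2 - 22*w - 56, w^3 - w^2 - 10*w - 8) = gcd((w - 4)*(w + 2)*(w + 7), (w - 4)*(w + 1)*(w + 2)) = w^2 - 2*w - 8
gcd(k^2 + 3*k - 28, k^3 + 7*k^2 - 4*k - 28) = k + 7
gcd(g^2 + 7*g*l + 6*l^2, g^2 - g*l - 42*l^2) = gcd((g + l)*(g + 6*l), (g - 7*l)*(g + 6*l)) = g + 6*l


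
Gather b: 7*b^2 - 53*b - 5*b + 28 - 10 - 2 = 7*b^2 - 58*b + 16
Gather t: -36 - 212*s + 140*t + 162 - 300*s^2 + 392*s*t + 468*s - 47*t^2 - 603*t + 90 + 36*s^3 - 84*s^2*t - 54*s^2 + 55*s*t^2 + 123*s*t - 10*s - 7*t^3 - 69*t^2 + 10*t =36*s^3 - 354*s^2 + 246*s - 7*t^3 + t^2*(55*s - 116) + t*(-84*s^2 + 515*s - 453) + 216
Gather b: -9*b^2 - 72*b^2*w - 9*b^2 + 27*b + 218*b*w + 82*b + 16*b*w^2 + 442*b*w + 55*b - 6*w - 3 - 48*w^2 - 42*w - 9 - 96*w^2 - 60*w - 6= b^2*(-72*w - 18) + b*(16*w^2 + 660*w + 164) - 144*w^2 - 108*w - 18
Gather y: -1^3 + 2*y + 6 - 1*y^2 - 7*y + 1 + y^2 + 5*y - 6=0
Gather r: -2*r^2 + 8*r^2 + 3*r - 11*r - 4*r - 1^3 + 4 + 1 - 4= 6*r^2 - 12*r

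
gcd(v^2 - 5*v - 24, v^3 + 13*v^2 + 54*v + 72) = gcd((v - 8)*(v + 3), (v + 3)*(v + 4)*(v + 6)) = v + 3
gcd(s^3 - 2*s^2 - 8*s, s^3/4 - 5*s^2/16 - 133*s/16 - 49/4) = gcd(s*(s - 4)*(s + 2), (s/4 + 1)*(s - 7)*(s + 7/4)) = 1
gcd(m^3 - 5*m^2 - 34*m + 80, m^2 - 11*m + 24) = m - 8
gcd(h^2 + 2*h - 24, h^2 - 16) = h - 4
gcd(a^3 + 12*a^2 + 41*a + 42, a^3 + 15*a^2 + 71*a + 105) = a^2 + 10*a + 21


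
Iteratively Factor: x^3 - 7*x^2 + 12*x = (x - 4)*(x^2 - 3*x) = x*(x - 4)*(x - 3)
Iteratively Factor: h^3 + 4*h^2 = (h)*(h^2 + 4*h) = h^2*(h + 4)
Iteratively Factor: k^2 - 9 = (k + 3)*(k - 3)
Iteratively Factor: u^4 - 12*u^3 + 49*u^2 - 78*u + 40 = (u - 5)*(u^3 - 7*u^2 + 14*u - 8) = (u - 5)*(u - 1)*(u^2 - 6*u + 8) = (u - 5)*(u - 2)*(u - 1)*(u - 4)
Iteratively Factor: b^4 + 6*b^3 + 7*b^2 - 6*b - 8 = (b + 2)*(b^3 + 4*b^2 - b - 4) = (b + 1)*(b + 2)*(b^2 + 3*b - 4) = (b + 1)*(b + 2)*(b + 4)*(b - 1)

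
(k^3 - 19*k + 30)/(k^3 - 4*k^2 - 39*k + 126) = (k^2 + 3*k - 10)/(k^2 - k - 42)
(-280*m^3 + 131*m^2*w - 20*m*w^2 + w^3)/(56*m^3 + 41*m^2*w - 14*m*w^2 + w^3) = (-5*m + w)/(m + w)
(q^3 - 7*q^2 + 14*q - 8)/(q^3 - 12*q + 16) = (q^2 - 5*q + 4)/(q^2 + 2*q - 8)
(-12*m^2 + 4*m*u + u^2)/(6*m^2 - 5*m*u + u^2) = (6*m + u)/(-3*m + u)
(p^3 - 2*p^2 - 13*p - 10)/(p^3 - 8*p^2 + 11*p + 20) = (p + 2)/(p - 4)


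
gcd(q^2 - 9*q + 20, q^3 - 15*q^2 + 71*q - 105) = q - 5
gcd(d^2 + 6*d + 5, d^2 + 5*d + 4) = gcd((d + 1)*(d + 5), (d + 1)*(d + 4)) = d + 1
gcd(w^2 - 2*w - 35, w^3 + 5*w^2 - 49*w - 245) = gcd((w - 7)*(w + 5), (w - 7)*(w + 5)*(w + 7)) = w^2 - 2*w - 35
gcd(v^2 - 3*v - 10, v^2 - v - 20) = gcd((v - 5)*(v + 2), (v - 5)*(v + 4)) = v - 5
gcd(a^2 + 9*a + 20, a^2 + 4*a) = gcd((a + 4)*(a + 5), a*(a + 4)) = a + 4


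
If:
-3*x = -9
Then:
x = 3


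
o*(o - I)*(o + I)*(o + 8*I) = o^4 + 8*I*o^3 + o^2 + 8*I*o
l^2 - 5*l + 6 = (l - 3)*(l - 2)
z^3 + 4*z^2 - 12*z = z*(z - 2)*(z + 6)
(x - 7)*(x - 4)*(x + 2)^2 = x^4 - 7*x^3 - 12*x^2 + 68*x + 112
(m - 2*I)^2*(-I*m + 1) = -I*m^3 - 3*m^2 - 4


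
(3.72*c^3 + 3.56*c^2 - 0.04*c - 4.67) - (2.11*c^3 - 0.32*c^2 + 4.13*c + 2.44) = 1.61*c^3 + 3.88*c^2 - 4.17*c - 7.11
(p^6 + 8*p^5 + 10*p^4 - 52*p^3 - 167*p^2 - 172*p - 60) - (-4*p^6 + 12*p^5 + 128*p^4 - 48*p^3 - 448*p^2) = 5*p^6 - 4*p^5 - 118*p^4 - 4*p^3 + 281*p^2 - 172*p - 60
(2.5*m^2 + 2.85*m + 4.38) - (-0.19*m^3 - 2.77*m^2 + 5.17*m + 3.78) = 0.19*m^3 + 5.27*m^2 - 2.32*m + 0.6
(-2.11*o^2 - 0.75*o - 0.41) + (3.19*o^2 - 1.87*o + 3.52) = 1.08*o^2 - 2.62*o + 3.11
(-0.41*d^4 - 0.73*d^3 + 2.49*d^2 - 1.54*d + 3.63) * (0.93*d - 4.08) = -0.3813*d^5 + 0.9939*d^4 + 5.2941*d^3 - 11.5914*d^2 + 9.6591*d - 14.8104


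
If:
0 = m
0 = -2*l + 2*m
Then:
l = 0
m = 0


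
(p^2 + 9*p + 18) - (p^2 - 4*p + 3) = 13*p + 15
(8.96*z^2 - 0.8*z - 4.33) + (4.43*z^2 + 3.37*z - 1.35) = 13.39*z^2 + 2.57*z - 5.68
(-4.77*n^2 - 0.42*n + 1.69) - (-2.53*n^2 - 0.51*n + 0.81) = -2.24*n^2 + 0.09*n + 0.88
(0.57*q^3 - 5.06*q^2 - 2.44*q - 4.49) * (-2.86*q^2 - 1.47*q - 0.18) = -1.6302*q^5 + 13.6337*q^4 + 14.314*q^3 + 17.339*q^2 + 7.0395*q + 0.8082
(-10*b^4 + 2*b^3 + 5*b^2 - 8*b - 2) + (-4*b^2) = -10*b^4 + 2*b^3 + b^2 - 8*b - 2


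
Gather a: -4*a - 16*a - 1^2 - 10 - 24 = -20*a - 35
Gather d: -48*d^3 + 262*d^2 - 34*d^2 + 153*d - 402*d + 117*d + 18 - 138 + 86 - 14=-48*d^3 + 228*d^2 - 132*d - 48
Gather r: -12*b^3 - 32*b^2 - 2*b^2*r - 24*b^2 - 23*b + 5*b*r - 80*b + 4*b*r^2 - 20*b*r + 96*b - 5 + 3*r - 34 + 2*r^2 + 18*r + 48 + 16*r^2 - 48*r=-12*b^3 - 56*b^2 - 7*b + r^2*(4*b + 18) + r*(-2*b^2 - 15*b - 27) + 9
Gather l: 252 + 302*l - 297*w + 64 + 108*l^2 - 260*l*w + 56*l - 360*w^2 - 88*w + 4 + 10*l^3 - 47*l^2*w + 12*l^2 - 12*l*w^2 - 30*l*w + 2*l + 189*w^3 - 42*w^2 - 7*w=10*l^3 + l^2*(120 - 47*w) + l*(-12*w^2 - 290*w + 360) + 189*w^3 - 402*w^2 - 392*w + 320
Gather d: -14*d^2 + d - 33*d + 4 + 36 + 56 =-14*d^2 - 32*d + 96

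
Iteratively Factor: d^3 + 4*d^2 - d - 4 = (d + 4)*(d^2 - 1) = (d - 1)*(d + 4)*(d + 1)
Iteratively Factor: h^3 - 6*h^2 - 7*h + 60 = (h - 5)*(h^2 - h - 12) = (h - 5)*(h - 4)*(h + 3)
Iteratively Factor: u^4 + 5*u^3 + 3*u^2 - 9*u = (u + 3)*(u^3 + 2*u^2 - 3*u) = (u - 1)*(u + 3)*(u^2 + 3*u) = (u - 1)*(u + 3)^2*(u)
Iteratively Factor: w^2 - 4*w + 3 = (w - 1)*(w - 3)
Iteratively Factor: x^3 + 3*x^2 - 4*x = (x + 4)*(x^2 - x) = (x - 1)*(x + 4)*(x)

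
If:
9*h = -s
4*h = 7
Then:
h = 7/4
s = -63/4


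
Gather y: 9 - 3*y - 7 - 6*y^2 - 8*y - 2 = -6*y^2 - 11*y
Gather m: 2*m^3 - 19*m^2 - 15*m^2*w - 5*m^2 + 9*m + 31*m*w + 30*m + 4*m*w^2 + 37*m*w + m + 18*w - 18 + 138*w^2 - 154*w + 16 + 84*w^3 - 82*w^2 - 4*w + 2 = 2*m^3 + m^2*(-15*w - 24) + m*(4*w^2 + 68*w + 40) + 84*w^3 + 56*w^2 - 140*w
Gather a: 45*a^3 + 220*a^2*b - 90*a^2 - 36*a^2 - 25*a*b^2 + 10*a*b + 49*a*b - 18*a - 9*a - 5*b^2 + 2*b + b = 45*a^3 + a^2*(220*b - 126) + a*(-25*b^2 + 59*b - 27) - 5*b^2 + 3*b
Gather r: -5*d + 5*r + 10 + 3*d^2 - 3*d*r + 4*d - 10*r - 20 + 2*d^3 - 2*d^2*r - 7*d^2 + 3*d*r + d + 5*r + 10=2*d^3 - 2*d^2*r - 4*d^2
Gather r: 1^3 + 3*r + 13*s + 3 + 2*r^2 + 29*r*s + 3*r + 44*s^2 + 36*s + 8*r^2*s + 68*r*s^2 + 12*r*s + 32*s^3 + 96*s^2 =r^2*(8*s + 2) + r*(68*s^2 + 41*s + 6) + 32*s^3 + 140*s^2 + 49*s + 4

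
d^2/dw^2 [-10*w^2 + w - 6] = -20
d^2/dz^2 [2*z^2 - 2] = 4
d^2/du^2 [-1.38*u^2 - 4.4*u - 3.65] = -2.76000000000000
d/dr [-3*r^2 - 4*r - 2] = -6*r - 4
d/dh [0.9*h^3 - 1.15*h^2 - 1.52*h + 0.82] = 2.7*h^2 - 2.3*h - 1.52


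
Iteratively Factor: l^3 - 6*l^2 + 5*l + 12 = (l - 4)*(l^2 - 2*l - 3) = (l - 4)*(l - 3)*(l + 1)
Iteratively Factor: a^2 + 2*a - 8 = (a - 2)*(a + 4)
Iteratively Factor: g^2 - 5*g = (g)*(g - 5)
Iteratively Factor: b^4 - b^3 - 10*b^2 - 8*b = (b)*(b^3 - b^2 - 10*b - 8) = b*(b + 1)*(b^2 - 2*b - 8) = b*(b - 4)*(b + 1)*(b + 2)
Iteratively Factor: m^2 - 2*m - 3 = (m + 1)*(m - 3)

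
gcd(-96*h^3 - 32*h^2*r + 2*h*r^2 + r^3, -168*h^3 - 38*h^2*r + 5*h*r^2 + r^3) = -24*h^2 - 2*h*r + r^2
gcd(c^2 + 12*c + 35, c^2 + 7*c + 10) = c + 5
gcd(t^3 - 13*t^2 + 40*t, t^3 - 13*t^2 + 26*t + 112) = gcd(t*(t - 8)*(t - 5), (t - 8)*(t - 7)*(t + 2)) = t - 8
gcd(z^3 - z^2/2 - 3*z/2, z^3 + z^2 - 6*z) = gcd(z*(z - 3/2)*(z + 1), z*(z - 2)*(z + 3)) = z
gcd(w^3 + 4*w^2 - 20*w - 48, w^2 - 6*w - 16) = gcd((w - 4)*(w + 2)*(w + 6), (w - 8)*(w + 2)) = w + 2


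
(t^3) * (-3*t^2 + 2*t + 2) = -3*t^5 + 2*t^4 + 2*t^3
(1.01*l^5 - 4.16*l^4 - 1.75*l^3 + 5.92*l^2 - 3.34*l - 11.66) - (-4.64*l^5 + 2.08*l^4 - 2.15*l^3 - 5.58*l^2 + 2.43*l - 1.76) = 5.65*l^5 - 6.24*l^4 + 0.4*l^3 + 11.5*l^2 - 5.77*l - 9.9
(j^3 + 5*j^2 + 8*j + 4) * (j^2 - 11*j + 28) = j^5 - 6*j^4 - 19*j^3 + 56*j^2 + 180*j + 112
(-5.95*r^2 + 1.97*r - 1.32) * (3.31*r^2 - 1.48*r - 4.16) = -19.6945*r^4 + 15.3267*r^3 + 17.4672*r^2 - 6.2416*r + 5.4912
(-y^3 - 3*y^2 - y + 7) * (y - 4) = -y^4 + y^3 + 11*y^2 + 11*y - 28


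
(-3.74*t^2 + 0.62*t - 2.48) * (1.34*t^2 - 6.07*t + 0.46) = -5.0116*t^4 + 23.5326*t^3 - 8.807*t^2 + 15.3388*t - 1.1408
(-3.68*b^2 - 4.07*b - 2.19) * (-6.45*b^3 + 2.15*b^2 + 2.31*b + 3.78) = 23.736*b^5 + 18.3395*b^4 - 3.1258*b^3 - 28.0206*b^2 - 20.4435*b - 8.2782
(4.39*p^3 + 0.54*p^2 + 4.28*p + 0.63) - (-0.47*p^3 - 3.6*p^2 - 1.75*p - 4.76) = 4.86*p^3 + 4.14*p^2 + 6.03*p + 5.39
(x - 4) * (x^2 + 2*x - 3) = x^3 - 2*x^2 - 11*x + 12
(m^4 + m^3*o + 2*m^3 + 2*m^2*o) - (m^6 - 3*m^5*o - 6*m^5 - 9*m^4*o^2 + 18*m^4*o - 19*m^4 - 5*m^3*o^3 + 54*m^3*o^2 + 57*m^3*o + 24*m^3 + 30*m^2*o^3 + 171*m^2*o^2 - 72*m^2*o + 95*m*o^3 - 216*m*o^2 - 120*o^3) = -m^6 + 3*m^5*o + 6*m^5 + 9*m^4*o^2 - 18*m^4*o + 20*m^4 + 5*m^3*o^3 - 54*m^3*o^2 - 56*m^3*o - 22*m^3 - 30*m^2*o^3 - 171*m^2*o^2 + 74*m^2*o - 95*m*o^3 + 216*m*o^2 + 120*o^3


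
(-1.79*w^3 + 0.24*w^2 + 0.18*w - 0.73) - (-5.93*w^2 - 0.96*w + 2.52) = -1.79*w^3 + 6.17*w^2 + 1.14*w - 3.25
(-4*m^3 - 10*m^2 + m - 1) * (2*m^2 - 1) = -8*m^5 - 20*m^4 + 6*m^3 + 8*m^2 - m + 1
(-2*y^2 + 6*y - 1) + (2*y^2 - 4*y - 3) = 2*y - 4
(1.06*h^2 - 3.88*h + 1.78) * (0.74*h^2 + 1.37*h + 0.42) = 0.7844*h^4 - 1.419*h^3 - 3.5532*h^2 + 0.809*h + 0.7476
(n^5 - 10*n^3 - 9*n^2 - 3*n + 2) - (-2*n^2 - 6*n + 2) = n^5 - 10*n^3 - 7*n^2 + 3*n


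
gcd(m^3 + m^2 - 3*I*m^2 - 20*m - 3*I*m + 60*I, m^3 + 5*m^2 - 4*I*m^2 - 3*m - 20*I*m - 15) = m^2 + m*(5 - 3*I) - 15*I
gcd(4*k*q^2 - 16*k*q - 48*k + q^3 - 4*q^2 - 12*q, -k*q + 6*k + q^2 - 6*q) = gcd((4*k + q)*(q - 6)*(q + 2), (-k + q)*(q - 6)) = q - 6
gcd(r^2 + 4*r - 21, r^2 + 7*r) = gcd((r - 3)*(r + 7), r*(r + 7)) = r + 7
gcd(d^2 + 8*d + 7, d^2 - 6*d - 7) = d + 1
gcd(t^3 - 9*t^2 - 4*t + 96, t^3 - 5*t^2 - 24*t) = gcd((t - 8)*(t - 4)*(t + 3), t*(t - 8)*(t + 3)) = t^2 - 5*t - 24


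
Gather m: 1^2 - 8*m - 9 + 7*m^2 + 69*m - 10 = 7*m^2 + 61*m - 18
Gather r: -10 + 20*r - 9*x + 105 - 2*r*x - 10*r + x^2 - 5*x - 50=r*(10 - 2*x) + x^2 - 14*x + 45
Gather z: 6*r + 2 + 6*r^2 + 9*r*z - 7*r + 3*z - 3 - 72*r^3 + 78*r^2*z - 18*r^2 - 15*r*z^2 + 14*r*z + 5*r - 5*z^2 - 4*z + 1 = -72*r^3 - 12*r^2 + 4*r + z^2*(-15*r - 5) + z*(78*r^2 + 23*r - 1)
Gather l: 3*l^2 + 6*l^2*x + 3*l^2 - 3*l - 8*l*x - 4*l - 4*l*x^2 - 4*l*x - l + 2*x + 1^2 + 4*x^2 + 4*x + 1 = l^2*(6*x + 6) + l*(-4*x^2 - 12*x - 8) + 4*x^2 + 6*x + 2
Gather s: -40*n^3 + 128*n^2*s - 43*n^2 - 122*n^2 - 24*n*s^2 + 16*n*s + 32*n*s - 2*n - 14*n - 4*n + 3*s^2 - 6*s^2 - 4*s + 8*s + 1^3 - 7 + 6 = -40*n^3 - 165*n^2 - 20*n + s^2*(-24*n - 3) + s*(128*n^2 + 48*n + 4)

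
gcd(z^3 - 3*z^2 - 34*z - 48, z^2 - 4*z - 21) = z + 3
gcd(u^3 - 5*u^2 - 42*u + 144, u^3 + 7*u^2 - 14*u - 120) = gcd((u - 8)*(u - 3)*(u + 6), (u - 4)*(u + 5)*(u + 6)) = u + 6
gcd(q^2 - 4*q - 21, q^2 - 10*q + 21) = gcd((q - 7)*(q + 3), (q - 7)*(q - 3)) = q - 7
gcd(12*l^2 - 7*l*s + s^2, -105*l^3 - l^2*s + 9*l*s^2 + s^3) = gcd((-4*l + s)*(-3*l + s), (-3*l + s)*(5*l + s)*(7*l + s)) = -3*l + s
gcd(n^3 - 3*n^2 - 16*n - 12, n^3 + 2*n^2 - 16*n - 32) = n + 2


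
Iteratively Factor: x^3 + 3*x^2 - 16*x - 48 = (x - 4)*(x^2 + 7*x + 12) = (x - 4)*(x + 4)*(x + 3)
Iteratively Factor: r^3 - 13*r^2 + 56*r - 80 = (r - 5)*(r^2 - 8*r + 16) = (r - 5)*(r - 4)*(r - 4)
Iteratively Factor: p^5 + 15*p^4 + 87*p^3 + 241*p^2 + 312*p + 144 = (p + 4)*(p^4 + 11*p^3 + 43*p^2 + 69*p + 36) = (p + 1)*(p + 4)*(p^3 + 10*p^2 + 33*p + 36) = (p + 1)*(p + 3)*(p + 4)*(p^2 + 7*p + 12) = (p + 1)*(p + 3)^2*(p + 4)*(p + 4)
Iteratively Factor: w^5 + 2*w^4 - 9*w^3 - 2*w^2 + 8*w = (w + 1)*(w^4 + w^3 - 10*w^2 + 8*w) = (w + 1)*(w + 4)*(w^3 - 3*w^2 + 2*w) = (w - 1)*(w + 1)*(w + 4)*(w^2 - 2*w) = (w - 2)*(w - 1)*(w + 1)*(w + 4)*(w)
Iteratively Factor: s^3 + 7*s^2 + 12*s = (s + 4)*(s^2 + 3*s) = (s + 3)*(s + 4)*(s)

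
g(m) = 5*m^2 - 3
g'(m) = 10*m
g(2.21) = 21.42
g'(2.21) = 22.10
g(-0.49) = -1.80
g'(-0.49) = -4.90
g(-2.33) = 24.14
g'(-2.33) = -23.30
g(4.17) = 83.94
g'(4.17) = 41.70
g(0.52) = -1.65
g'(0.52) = 5.20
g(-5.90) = 171.05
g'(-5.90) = -59.00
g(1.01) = 2.10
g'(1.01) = 10.10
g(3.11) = 45.36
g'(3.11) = 31.10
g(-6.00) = 177.00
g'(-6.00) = -60.00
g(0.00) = -3.00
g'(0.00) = 0.00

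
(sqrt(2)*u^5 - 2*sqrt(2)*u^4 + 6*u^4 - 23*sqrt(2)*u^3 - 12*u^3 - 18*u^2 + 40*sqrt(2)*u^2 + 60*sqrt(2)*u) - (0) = sqrt(2)*u^5 - 2*sqrt(2)*u^4 + 6*u^4 - 23*sqrt(2)*u^3 - 12*u^3 - 18*u^2 + 40*sqrt(2)*u^2 + 60*sqrt(2)*u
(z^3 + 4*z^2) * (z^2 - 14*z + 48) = z^5 - 10*z^4 - 8*z^3 + 192*z^2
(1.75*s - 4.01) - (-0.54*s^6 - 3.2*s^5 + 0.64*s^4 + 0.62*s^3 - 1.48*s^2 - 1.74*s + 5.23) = 0.54*s^6 + 3.2*s^5 - 0.64*s^4 - 0.62*s^3 + 1.48*s^2 + 3.49*s - 9.24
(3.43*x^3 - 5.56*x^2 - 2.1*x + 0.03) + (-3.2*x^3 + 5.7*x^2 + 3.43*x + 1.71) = 0.23*x^3 + 0.140000000000001*x^2 + 1.33*x + 1.74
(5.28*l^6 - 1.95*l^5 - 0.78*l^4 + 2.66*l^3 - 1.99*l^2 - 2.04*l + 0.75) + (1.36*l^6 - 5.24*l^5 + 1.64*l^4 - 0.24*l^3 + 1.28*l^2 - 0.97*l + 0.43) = 6.64*l^6 - 7.19*l^5 + 0.86*l^4 + 2.42*l^3 - 0.71*l^2 - 3.01*l + 1.18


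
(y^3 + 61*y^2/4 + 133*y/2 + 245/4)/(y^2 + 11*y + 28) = (4*y^2 + 33*y + 35)/(4*(y + 4))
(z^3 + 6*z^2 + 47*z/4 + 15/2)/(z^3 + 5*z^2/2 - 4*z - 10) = (z + 3/2)/(z - 2)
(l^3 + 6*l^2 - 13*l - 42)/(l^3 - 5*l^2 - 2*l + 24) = (l + 7)/(l - 4)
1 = 1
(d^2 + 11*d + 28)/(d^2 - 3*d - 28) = (d + 7)/(d - 7)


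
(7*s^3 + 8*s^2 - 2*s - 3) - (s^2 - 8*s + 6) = 7*s^3 + 7*s^2 + 6*s - 9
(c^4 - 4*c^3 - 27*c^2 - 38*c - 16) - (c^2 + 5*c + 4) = c^4 - 4*c^3 - 28*c^2 - 43*c - 20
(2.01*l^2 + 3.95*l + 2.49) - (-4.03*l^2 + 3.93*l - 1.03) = 6.04*l^2 + 0.02*l + 3.52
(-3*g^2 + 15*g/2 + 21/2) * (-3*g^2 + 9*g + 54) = 9*g^4 - 99*g^3/2 - 126*g^2 + 999*g/2 + 567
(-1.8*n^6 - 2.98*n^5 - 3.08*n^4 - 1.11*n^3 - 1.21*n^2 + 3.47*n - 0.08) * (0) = 0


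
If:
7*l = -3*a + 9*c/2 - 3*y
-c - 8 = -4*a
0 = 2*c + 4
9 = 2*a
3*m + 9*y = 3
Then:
No Solution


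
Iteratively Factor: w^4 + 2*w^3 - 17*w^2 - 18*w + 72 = (w + 4)*(w^3 - 2*w^2 - 9*w + 18) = (w - 2)*(w + 4)*(w^2 - 9) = (w - 3)*(w - 2)*(w + 4)*(w + 3)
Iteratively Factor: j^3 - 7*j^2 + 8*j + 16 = (j + 1)*(j^2 - 8*j + 16) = (j - 4)*(j + 1)*(j - 4)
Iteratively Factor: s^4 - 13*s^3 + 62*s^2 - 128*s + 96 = (s - 4)*(s^3 - 9*s^2 + 26*s - 24) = (s - 4)*(s - 2)*(s^2 - 7*s + 12) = (s - 4)*(s - 3)*(s - 2)*(s - 4)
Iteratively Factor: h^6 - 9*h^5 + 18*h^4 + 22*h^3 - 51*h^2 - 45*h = (h - 3)*(h^5 - 6*h^4 + 22*h^2 + 15*h) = h*(h - 3)*(h^4 - 6*h^3 + 22*h + 15) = h*(h - 5)*(h - 3)*(h^3 - h^2 - 5*h - 3) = h*(h - 5)*(h - 3)*(h + 1)*(h^2 - 2*h - 3) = h*(h - 5)*(h - 3)^2*(h + 1)*(h + 1)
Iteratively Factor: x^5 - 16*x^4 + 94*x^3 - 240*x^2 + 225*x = (x - 5)*(x^4 - 11*x^3 + 39*x^2 - 45*x) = x*(x - 5)*(x^3 - 11*x^2 + 39*x - 45) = x*(x - 5)*(x - 3)*(x^2 - 8*x + 15) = x*(x - 5)*(x - 3)^2*(x - 5)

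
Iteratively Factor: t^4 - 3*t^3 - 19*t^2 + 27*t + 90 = (t + 3)*(t^3 - 6*t^2 - t + 30) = (t - 5)*(t + 3)*(t^2 - t - 6) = (t - 5)*(t + 2)*(t + 3)*(t - 3)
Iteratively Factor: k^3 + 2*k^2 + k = (k + 1)*(k^2 + k) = k*(k + 1)*(k + 1)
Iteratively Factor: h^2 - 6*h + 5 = (h - 1)*(h - 5)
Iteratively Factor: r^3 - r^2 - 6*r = (r - 3)*(r^2 + 2*r) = r*(r - 3)*(r + 2)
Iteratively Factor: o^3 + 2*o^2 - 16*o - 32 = (o - 4)*(o^2 + 6*o + 8) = (o - 4)*(o + 4)*(o + 2)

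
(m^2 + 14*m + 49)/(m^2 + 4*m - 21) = (m + 7)/(m - 3)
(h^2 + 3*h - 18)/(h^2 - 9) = (h + 6)/(h + 3)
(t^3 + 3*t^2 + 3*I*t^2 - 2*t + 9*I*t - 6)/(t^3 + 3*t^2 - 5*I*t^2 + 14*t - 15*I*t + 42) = (t + I)/(t - 7*I)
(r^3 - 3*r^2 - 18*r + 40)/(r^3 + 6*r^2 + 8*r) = (r^2 - 7*r + 10)/(r*(r + 2))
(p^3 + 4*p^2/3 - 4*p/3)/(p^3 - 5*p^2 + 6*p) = (3*p^2 + 4*p - 4)/(3*(p^2 - 5*p + 6))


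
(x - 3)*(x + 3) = x^2 - 9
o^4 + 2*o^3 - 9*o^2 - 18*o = o*(o - 3)*(o + 2)*(o + 3)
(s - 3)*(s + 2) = s^2 - s - 6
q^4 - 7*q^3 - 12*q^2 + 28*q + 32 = (q - 8)*(q - 2)*(q + 1)*(q + 2)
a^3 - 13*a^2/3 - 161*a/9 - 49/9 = (a - 7)*(a + 1/3)*(a + 7/3)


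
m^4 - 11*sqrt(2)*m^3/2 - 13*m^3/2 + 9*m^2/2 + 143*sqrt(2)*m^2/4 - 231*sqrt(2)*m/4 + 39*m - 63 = (m - 7/2)*(m - 3)*(m - 6*sqrt(2))*(m + sqrt(2)/2)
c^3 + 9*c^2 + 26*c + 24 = (c + 2)*(c + 3)*(c + 4)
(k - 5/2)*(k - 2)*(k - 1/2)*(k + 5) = k^4 - 71*k^2/4 + 135*k/4 - 25/2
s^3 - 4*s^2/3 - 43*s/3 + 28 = (s - 3)*(s - 7/3)*(s + 4)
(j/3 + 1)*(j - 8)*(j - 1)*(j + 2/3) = j^4/3 - 16*j^3/9 - 23*j^2/3 + 34*j/9 + 16/3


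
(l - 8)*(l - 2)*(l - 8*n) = l^3 - 8*l^2*n - 10*l^2 + 80*l*n + 16*l - 128*n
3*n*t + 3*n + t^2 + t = (3*n + t)*(t + 1)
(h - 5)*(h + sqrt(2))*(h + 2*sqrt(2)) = h^3 - 5*h^2 + 3*sqrt(2)*h^2 - 15*sqrt(2)*h + 4*h - 20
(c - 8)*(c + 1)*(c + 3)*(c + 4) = c^4 - 45*c^2 - 140*c - 96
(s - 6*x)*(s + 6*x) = s^2 - 36*x^2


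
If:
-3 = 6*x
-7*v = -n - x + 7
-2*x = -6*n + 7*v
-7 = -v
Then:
No Solution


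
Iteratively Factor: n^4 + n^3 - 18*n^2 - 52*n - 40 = (n + 2)*(n^3 - n^2 - 16*n - 20) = (n - 5)*(n + 2)*(n^2 + 4*n + 4) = (n - 5)*(n + 2)^2*(n + 2)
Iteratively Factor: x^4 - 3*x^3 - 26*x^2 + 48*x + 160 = (x + 2)*(x^3 - 5*x^2 - 16*x + 80) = (x - 5)*(x + 2)*(x^2 - 16) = (x - 5)*(x - 4)*(x + 2)*(x + 4)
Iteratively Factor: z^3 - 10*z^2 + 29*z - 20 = (z - 5)*(z^2 - 5*z + 4) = (z - 5)*(z - 1)*(z - 4)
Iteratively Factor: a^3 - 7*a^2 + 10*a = (a - 2)*(a^2 - 5*a) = (a - 5)*(a - 2)*(a)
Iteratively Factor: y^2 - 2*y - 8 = (y - 4)*(y + 2)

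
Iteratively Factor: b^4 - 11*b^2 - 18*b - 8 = (b + 1)*(b^3 - b^2 - 10*b - 8) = (b + 1)*(b + 2)*(b^2 - 3*b - 4) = (b + 1)^2*(b + 2)*(b - 4)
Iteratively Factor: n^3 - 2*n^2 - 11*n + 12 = (n + 3)*(n^2 - 5*n + 4) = (n - 1)*(n + 3)*(n - 4)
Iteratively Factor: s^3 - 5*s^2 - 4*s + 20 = (s - 5)*(s^2 - 4) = (s - 5)*(s - 2)*(s + 2)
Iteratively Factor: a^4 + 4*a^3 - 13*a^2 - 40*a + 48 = (a + 4)*(a^3 - 13*a + 12) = (a - 1)*(a + 4)*(a^2 + a - 12) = (a - 3)*(a - 1)*(a + 4)*(a + 4)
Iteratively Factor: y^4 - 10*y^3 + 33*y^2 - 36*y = (y - 3)*(y^3 - 7*y^2 + 12*y) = (y - 4)*(y - 3)*(y^2 - 3*y) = y*(y - 4)*(y - 3)*(y - 3)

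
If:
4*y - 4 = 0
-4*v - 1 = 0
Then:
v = -1/4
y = 1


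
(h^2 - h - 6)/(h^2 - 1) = (h^2 - h - 6)/(h^2 - 1)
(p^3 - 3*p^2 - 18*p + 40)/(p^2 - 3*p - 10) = (p^2 + 2*p - 8)/(p + 2)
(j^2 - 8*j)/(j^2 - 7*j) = (j - 8)/(j - 7)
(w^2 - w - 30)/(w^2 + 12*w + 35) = (w - 6)/(w + 7)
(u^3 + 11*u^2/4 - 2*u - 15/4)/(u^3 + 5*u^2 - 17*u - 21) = (4*u^2 + 7*u - 15)/(4*(u^2 + 4*u - 21))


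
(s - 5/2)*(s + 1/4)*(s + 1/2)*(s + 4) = s^4 + 9*s^3/4 - 35*s^2/4 - 117*s/16 - 5/4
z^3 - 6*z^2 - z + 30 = (z - 5)*(z - 3)*(z + 2)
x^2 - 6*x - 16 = (x - 8)*(x + 2)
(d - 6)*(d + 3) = d^2 - 3*d - 18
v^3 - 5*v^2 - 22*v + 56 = (v - 7)*(v - 2)*(v + 4)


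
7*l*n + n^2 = n*(7*l + n)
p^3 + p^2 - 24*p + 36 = (p - 3)*(p - 2)*(p + 6)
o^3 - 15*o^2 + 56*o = o*(o - 8)*(o - 7)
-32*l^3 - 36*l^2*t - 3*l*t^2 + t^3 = (-8*l + t)*(l + t)*(4*l + t)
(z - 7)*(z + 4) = z^2 - 3*z - 28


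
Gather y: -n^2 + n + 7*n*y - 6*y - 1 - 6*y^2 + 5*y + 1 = -n^2 + n - 6*y^2 + y*(7*n - 1)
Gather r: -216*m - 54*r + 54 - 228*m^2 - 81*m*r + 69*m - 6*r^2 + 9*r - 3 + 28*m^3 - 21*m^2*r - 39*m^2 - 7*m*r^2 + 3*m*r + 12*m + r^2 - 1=28*m^3 - 267*m^2 - 135*m + r^2*(-7*m - 5) + r*(-21*m^2 - 78*m - 45) + 50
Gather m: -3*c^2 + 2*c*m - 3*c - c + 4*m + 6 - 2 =-3*c^2 - 4*c + m*(2*c + 4) + 4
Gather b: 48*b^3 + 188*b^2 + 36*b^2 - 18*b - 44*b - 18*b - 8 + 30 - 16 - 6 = 48*b^3 + 224*b^2 - 80*b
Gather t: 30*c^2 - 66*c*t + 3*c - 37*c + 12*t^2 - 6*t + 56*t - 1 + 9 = 30*c^2 - 34*c + 12*t^2 + t*(50 - 66*c) + 8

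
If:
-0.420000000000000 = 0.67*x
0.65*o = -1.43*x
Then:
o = 1.38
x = -0.63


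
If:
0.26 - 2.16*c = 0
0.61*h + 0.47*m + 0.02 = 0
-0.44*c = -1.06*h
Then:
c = 0.12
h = 0.05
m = -0.11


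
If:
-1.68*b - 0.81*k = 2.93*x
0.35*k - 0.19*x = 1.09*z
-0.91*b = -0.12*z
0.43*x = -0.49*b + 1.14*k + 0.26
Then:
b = -0.01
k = -0.21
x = 0.06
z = -0.08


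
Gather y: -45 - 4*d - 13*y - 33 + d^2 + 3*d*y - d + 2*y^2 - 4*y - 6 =d^2 - 5*d + 2*y^2 + y*(3*d - 17) - 84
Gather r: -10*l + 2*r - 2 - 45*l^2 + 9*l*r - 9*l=-45*l^2 - 19*l + r*(9*l + 2) - 2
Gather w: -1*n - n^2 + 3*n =-n^2 + 2*n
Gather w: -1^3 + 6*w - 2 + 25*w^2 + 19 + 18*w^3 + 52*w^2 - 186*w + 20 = 18*w^3 + 77*w^2 - 180*w + 36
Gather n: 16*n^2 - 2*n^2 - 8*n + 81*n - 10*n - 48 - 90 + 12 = 14*n^2 + 63*n - 126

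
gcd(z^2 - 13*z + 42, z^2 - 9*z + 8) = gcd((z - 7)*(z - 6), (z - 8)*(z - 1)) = 1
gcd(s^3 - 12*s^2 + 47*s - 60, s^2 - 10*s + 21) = s - 3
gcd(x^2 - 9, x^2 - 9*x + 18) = x - 3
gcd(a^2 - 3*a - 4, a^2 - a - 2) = a + 1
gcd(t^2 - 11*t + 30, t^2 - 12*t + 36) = t - 6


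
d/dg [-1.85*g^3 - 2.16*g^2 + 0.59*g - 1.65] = -5.55*g^2 - 4.32*g + 0.59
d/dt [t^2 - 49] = 2*t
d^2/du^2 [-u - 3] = 0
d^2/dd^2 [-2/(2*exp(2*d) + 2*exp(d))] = ((exp(d) + 1)*(4*exp(d) + 1) - 2*(2*exp(d) + 1)^2)*exp(-d)/(exp(d) + 1)^3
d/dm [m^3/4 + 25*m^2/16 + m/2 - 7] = 3*m^2/4 + 25*m/8 + 1/2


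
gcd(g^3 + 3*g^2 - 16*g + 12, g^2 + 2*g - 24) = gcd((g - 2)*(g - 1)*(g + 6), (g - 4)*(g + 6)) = g + 6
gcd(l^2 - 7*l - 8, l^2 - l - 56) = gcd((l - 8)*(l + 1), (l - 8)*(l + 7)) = l - 8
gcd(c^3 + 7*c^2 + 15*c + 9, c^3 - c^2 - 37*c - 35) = c + 1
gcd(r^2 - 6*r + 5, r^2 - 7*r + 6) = r - 1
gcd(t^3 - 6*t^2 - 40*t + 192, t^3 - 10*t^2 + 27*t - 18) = 1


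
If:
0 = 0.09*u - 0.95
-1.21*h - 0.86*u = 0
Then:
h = -7.50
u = 10.56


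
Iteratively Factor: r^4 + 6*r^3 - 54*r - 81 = (r + 3)*(r^3 + 3*r^2 - 9*r - 27) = (r - 3)*(r + 3)*(r^2 + 6*r + 9) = (r - 3)*(r + 3)^2*(r + 3)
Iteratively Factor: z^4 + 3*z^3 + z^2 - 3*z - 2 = (z - 1)*(z^3 + 4*z^2 + 5*z + 2) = (z - 1)*(z + 2)*(z^2 + 2*z + 1) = (z - 1)*(z + 1)*(z + 2)*(z + 1)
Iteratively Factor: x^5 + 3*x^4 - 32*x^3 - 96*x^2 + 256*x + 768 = (x - 4)*(x^4 + 7*x^3 - 4*x^2 - 112*x - 192) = (x - 4)*(x + 4)*(x^3 + 3*x^2 - 16*x - 48) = (x - 4)*(x + 4)^2*(x^2 - x - 12) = (x - 4)^2*(x + 4)^2*(x + 3)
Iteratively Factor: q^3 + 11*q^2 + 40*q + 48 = (q + 3)*(q^2 + 8*q + 16) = (q + 3)*(q + 4)*(q + 4)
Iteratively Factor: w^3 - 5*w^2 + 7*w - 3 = (w - 1)*(w^2 - 4*w + 3) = (w - 3)*(w - 1)*(w - 1)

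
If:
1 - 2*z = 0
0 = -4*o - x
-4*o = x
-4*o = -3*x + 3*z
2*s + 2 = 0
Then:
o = -3/32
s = -1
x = 3/8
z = 1/2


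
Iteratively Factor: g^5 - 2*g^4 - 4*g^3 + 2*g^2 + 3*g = (g + 1)*(g^4 - 3*g^3 - g^2 + 3*g) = g*(g + 1)*(g^3 - 3*g^2 - g + 3) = g*(g + 1)^2*(g^2 - 4*g + 3) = g*(g - 1)*(g + 1)^2*(g - 3)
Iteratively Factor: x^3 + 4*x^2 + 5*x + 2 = (x + 1)*(x^2 + 3*x + 2) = (x + 1)^2*(x + 2)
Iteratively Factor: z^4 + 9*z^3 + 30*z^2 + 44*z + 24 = (z + 2)*(z^3 + 7*z^2 + 16*z + 12) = (z + 2)^2*(z^2 + 5*z + 6) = (z + 2)^2*(z + 3)*(z + 2)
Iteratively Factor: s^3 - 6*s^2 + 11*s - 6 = (s - 3)*(s^2 - 3*s + 2) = (s - 3)*(s - 1)*(s - 2)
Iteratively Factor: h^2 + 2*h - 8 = (h - 2)*(h + 4)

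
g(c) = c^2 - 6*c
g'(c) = 2*c - 6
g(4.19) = -7.58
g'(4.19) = 2.38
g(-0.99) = 6.92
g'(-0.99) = -7.98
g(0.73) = -3.85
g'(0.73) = -4.54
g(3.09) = -8.99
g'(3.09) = 0.18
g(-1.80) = 14.04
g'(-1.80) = -9.60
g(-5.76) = 67.74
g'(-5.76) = -17.52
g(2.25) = -8.44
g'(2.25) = -1.50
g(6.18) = 1.11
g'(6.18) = 6.36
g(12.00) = 72.00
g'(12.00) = 18.00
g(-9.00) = 135.00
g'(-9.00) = -24.00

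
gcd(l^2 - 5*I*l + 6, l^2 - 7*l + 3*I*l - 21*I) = 1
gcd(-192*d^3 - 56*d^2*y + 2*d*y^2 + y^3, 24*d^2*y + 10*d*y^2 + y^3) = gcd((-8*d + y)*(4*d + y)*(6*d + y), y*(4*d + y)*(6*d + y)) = 24*d^2 + 10*d*y + y^2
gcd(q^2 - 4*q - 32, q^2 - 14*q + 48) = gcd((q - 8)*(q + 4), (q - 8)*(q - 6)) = q - 8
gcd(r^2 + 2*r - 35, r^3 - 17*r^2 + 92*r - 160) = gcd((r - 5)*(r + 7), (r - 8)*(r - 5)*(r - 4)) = r - 5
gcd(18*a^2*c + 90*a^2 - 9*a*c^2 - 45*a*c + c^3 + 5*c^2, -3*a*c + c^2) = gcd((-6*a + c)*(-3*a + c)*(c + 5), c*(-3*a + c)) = 3*a - c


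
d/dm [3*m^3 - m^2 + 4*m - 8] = 9*m^2 - 2*m + 4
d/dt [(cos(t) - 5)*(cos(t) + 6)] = -sin(t) - sin(2*t)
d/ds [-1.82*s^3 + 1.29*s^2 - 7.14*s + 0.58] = -5.46*s^2 + 2.58*s - 7.14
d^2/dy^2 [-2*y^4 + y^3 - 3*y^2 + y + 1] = -24*y^2 + 6*y - 6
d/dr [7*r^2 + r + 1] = 14*r + 1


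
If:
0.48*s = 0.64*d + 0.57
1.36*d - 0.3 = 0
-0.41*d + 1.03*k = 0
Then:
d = 0.22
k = 0.09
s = 1.48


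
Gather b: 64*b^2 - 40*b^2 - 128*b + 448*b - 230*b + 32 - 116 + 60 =24*b^2 + 90*b - 24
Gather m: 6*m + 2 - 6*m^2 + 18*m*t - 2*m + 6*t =-6*m^2 + m*(18*t + 4) + 6*t + 2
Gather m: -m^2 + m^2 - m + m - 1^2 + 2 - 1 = 0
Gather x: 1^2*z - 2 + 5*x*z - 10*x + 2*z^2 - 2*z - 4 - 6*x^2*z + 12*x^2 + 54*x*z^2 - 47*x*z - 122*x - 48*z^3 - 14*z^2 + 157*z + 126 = x^2*(12 - 6*z) + x*(54*z^2 - 42*z - 132) - 48*z^3 - 12*z^2 + 156*z + 120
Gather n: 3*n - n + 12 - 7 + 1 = 2*n + 6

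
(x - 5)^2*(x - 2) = x^3 - 12*x^2 + 45*x - 50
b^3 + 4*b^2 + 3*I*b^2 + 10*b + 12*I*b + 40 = (b + 4)*(b - 2*I)*(b + 5*I)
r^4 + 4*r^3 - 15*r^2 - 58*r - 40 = (r - 4)*(r + 1)*(r + 2)*(r + 5)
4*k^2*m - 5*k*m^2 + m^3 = m*(-4*k + m)*(-k + m)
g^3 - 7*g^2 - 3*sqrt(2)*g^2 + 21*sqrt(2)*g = g*(g - 7)*(g - 3*sqrt(2))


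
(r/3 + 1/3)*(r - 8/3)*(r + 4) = r^3/3 + 7*r^2/9 - 28*r/9 - 32/9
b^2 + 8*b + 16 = (b + 4)^2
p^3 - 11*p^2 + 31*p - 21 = (p - 7)*(p - 3)*(p - 1)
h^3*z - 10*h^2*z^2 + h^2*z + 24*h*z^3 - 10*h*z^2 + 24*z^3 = (h - 6*z)*(h - 4*z)*(h*z + z)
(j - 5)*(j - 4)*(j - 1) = j^3 - 10*j^2 + 29*j - 20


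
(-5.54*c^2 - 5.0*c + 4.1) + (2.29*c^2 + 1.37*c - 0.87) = -3.25*c^2 - 3.63*c + 3.23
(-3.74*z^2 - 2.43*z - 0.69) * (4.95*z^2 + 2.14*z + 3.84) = -18.513*z^4 - 20.0321*z^3 - 22.9773*z^2 - 10.8078*z - 2.6496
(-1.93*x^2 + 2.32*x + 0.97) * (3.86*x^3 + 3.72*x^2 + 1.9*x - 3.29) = -7.4498*x^5 + 1.7756*x^4 + 8.7076*x^3 + 14.3661*x^2 - 5.7898*x - 3.1913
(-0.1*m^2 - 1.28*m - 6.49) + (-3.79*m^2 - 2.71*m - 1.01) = -3.89*m^2 - 3.99*m - 7.5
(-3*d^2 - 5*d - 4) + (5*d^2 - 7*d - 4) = 2*d^2 - 12*d - 8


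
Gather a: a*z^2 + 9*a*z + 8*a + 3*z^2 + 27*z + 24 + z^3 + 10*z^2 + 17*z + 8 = a*(z^2 + 9*z + 8) + z^3 + 13*z^2 + 44*z + 32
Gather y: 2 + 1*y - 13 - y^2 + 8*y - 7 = -y^2 + 9*y - 18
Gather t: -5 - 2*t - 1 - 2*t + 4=-4*t - 2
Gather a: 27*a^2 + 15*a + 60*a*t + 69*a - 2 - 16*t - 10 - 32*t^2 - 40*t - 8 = 27*a^2 + a*(60*t + 84) - 32*t^2 - 56*t - 20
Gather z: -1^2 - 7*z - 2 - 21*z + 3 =-28*z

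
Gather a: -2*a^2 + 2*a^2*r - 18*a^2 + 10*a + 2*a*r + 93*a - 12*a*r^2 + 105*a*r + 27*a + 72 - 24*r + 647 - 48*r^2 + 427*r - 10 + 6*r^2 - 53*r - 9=a^2*(2*r - 20) + a*(-12*r^2 + 107*r + 130) - 42*r^2 + 350*r + 700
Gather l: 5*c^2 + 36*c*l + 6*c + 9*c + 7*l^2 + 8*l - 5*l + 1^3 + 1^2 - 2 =5*c^2 + 15*c + 7*l^2 + l*(36*c + 3)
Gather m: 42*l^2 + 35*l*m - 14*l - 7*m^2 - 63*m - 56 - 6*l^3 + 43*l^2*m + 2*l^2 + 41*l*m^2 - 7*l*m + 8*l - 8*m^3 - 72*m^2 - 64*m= -6*l^3 + 44*l^2 - 6*l - 8*m^3 + m^2*(41*l - 79) + m*(43*l^2 + 28*l - 127) - 56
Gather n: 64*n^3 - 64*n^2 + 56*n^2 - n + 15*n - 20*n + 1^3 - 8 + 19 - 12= 64*n^3 - 8*n^2 - 6*n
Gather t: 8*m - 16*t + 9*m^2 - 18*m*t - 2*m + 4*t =9*m^2 + 6*m + t*(-18*m - 12)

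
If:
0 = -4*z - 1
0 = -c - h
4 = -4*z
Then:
No Solution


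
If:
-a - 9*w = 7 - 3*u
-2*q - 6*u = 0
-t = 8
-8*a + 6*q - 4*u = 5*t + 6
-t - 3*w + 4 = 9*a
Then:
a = 211/137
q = -405/137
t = -8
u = 135/137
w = -85/137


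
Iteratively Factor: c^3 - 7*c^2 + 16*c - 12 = (c - 3)*(c^2 - 4*c + 4) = (c - 3)*(c - 2)*(c - 2)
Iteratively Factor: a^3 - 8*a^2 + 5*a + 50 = (a + 2)*(a^2 - 10*a + 25) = (a - 5)*(a + 2)*(a - 5)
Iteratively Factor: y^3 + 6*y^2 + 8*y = (y + 4)*(y^2 + 2*y) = y*(y + 4)*(y + 2)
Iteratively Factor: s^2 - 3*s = (s - 3)*(s)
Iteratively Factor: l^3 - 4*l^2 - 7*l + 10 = (l - 5)*(l^2 + l - 2) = (l - 5)*(l + 2)*(l - 1)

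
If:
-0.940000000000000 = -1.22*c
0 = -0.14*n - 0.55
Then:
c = 0.77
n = -3.93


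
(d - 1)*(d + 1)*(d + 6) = d^3 + 6*d^2 - d - 6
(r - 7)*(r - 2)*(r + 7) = r^3 - 2*r^2 - 49*r + 98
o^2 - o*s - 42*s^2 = (o - 7*s)*(o + 6*s)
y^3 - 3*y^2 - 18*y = y*(y - 6)*(y + 3)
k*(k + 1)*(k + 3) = k^3 + 4*k^2 + 3*k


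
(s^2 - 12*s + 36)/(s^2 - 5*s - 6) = (s - 6)/(s + 1)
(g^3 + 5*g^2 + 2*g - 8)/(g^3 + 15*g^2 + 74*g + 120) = (g^2 + g - 2)/(g^2 + 11*g + 30)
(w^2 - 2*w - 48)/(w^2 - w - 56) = (w + 6)/(w + 7)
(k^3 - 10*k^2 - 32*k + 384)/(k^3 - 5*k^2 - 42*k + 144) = (k - 8)/(k - 3)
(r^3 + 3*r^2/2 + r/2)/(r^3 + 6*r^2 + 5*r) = (r + 1/2)/(r + 5)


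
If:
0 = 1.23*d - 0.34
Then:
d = 0.28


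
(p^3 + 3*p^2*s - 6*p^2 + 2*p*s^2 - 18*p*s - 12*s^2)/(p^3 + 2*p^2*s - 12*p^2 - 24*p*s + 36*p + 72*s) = (p + s)/(p - 6)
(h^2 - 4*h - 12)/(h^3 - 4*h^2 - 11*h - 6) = (h + 2)/(h^2 + 2*h + 1)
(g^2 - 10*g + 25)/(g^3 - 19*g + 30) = (g^2 - 10*g + 25)/(g^3 - 19*g + 30)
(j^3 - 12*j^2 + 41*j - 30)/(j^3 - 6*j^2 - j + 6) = (j - 5)/(j + 1)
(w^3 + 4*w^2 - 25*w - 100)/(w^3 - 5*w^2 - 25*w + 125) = (w + 4)/(w - 5)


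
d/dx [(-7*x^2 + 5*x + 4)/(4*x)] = -7/4 - 1/x^2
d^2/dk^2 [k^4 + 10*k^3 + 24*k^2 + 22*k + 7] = 12*k^2 + 60*k + 48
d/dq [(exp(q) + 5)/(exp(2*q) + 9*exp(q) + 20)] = -exp(q)/(exp(2*q) + 8*exp(q) + 16)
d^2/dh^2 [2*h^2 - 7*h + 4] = 4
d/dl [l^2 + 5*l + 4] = 2*l + 5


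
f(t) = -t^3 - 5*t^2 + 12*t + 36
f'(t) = -3*t^2 - 10*t + 12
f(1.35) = 40.63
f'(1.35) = -6.97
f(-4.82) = -26.02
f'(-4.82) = -9.50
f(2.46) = 20.38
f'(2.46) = -30.75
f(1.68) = 37.31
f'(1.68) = -13.27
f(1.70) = 37.04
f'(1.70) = -13.67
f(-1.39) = 12.35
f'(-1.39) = 20.10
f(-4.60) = -27.66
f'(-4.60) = -5.48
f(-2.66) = -12.48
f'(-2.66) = 17.37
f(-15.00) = 2106.00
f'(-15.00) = -513.00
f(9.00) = -990.00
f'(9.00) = -321.00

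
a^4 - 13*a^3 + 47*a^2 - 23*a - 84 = (a - 7)*(a - 4)*(a - 3)*(a + 1)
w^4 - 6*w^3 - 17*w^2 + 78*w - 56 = (w - 7)*(w - 2)*(w - 1)*(w + 4)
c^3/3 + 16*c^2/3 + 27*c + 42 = (c/3 + 1)*(c + 6)*(c + 7)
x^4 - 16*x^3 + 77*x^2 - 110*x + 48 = (x - 8)*(x - 6)*(x - 1)^2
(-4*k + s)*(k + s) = -4*k^2 - 3*k*s + s^2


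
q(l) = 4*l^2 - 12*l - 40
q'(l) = 8*l - 12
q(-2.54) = 16.29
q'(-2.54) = -32.32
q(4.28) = -18.09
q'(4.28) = 22.24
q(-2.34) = 9.98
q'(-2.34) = -30.72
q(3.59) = -31.53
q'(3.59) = 16.72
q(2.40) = -45.76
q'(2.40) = 7.20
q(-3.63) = 56.27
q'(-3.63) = -41.04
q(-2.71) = 21.90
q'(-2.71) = -33.68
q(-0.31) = -35.90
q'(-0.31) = -14.48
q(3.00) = -40.00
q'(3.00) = 12.00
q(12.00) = 392.00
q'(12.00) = 84.00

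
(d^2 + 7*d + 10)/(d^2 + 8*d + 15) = (d + 2)/(d + 3)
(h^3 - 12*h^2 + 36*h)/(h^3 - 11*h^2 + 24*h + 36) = h/(h + 1)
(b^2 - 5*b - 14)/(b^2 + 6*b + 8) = (b - 7)/(b + 4)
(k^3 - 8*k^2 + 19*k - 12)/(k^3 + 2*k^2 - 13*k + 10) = (k^2 - 7*k + 12)/(k^2 + 3*k - 10)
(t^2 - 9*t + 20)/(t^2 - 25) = (t - 4)/(t + 5)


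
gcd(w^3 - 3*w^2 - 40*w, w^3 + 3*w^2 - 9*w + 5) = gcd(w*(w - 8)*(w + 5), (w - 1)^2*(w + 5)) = w + 5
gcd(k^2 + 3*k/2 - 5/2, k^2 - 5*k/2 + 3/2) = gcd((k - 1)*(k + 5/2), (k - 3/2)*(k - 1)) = k - 1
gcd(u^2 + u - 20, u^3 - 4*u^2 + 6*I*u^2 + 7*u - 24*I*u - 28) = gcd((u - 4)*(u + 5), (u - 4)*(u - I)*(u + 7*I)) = u - 4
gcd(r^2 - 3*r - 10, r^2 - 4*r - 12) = r + 2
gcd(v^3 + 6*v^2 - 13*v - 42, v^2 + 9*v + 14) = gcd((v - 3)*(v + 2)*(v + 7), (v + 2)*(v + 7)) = v^2 + 9*v + 14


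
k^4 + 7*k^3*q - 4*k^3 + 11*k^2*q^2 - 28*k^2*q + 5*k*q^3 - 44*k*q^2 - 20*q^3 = (k - 4)*(k + q)^2*(k + 5*q)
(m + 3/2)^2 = m^2 + 3*m + 9/4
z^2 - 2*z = z*(z - 2)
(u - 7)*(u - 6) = u^2 - 13*u + 42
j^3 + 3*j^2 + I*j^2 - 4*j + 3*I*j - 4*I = (j - 1)*(j + 4)*(j + I)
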